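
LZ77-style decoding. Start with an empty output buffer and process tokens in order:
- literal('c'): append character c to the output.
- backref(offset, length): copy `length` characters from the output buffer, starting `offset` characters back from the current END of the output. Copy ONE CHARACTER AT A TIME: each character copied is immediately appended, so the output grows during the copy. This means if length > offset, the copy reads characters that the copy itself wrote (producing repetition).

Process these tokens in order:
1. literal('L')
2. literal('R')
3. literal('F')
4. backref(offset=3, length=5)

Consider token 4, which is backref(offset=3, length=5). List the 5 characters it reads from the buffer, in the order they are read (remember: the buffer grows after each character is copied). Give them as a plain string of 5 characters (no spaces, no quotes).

Answer: LRFLR

Derivation:
Token 1: literal('L'). Output: "L"
Token 2: literal('R'). Output: "LR"
Token 3: literal('F'). Output: "LRF"
Token 4: backref(off=3, len=5). Buffer before: "LRF" (len 3)
  byte 1: read out[0]='L', append. Buffer now: "LRFL"
  byte 2: read out[1]='R', append. Buffer now: "LRFLR"
  byte 3: read out[2]='F', append. Buffer now: "LRFLRF"
  byte 4: read out[3]='L', append. Buffer now: "LRFLRFL"
  byte 5: read out[4]='R', append. Buffer now: "LRFLRFLR"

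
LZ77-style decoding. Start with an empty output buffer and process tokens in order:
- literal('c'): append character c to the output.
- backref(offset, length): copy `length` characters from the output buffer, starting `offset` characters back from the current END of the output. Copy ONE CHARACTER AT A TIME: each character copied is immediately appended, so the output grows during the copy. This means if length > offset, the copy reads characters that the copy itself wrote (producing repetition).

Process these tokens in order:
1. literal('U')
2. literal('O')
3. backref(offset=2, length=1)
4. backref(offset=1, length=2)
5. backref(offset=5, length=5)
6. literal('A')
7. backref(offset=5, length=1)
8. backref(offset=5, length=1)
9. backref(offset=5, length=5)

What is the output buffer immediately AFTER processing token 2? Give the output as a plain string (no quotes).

Token 1: literal('U'). Output: "U"
Token 2: literal('O'). Output: "UO"

Answer: UO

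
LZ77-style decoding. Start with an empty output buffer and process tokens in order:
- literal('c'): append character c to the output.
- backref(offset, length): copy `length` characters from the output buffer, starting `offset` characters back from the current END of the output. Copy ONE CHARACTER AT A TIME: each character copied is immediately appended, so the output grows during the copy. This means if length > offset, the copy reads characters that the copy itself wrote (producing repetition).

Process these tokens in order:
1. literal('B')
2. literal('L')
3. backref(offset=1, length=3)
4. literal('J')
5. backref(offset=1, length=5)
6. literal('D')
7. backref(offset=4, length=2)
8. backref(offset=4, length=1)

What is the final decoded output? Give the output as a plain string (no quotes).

Token 1: literal('B'). Output: "B"
Token 2: literal('L'). Output: "BL"
Token 3: backref(off=1, len=3) (overlapping!). Copied 'LLL' from pos 1. Output: "BLLLL"
Token 4: literal('J'). Output: "BLLLLJ"
Token 5: backref(off=1, len=5) (overlapping!). Copied 'JJJJJ' from pos 5. Output: "BLLLLJJJJJJ"
Token 6: literal('D'). Output: "BLLLLJJJJJJD"
Token 7: backref(off=4, len=2). Copied 'JJ' from pos 8. Output: "BLLLLJJJJJJDJJ"
Token 8: backref(off=4, len=1). Copied 'J' from pos 10. Output: "BLLLLJJJJJJDJJJ"

Answer: BLLLLJJJJJJDJJJ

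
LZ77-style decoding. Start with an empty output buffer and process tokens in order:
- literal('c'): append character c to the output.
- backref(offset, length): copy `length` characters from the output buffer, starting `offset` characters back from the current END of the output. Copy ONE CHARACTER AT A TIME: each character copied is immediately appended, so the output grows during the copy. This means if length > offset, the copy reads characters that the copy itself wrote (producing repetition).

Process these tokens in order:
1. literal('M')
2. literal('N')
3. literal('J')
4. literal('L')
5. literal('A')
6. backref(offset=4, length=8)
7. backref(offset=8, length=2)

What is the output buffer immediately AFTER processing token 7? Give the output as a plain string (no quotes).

Token 1: literal('M'). Output: "M"
Token 2: literal('N'). Output: "MN"
Token 3: literal('J'). Output: "MNJ"
Token 4: literal('L'). Output: "MNJL"
Token 5: literal('A'). Output: "MNJLA"
Token 6: backref(off=4, len=8) (overlapping!). Copied 'NJLANJLA' from pos 1. Output: "MNJLANJLANJLA"
Token 7: backref(off=8, len=2). Copied 'NJ' from pos 5. Output: "MNJLANJLANJLANJ"

Answer: MNJLANJLANJLANJ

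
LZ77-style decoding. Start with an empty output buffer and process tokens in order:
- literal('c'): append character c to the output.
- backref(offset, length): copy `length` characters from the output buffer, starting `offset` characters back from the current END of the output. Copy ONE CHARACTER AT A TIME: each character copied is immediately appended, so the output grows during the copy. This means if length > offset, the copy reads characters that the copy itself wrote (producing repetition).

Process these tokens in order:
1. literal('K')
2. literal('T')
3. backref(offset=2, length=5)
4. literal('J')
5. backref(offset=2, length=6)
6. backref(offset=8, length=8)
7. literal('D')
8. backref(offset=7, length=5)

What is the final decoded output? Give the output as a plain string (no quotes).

Answer: KTKTKTKJKJKJKJKJKJKJKJDKJKJK

Derivation:
Token 1: literal('K'). Output: "K"
Token 2: literal('T'). Output: "KT"
Token 3: backref(off=2, len=5) (overlapping!). Copied 'KTKTK' from pos 0. Output: "KTKTKTK"
Token 4: literal('J'). Output: "KTKTKTKJ"
Token 5: backref(off=2, len=6) (overlapping!). Copied 'KJKJKJ' from pos 6. Output: "KTKTKTKJKJKJKJ"
Token 6: backref(off=8, len=8). Copied 'KJKJKJKJ' from pos 6. Output: "KTKTKTKJKJKJKJKJKJKJKJ"
Token 7: literal('D'). Output: "KTKTKTKJKJKJKJKJKJKJKJD"
Token 8: backref(off=7, len=5). Copied 'KJKJK' from pos 16. Output: "KTKTKTKJKJKJKJKJKJKJKJDKJKJK"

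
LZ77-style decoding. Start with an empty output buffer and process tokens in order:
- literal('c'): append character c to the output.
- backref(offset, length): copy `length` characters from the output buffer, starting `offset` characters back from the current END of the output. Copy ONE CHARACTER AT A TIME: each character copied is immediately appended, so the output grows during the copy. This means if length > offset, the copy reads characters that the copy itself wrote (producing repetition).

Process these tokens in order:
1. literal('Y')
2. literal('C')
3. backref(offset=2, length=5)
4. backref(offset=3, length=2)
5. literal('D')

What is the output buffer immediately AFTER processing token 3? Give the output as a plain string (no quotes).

Answer: YCYCYCY

Derivation:
Token 1: literal('Y'). Output: "Y"
Token 2: literal('C'). Output: "YC"
Token 3: backref(off=2, len=5) (overlapping!). Copied 'YCYCY' from pos 0. Output: "YCYCYCY"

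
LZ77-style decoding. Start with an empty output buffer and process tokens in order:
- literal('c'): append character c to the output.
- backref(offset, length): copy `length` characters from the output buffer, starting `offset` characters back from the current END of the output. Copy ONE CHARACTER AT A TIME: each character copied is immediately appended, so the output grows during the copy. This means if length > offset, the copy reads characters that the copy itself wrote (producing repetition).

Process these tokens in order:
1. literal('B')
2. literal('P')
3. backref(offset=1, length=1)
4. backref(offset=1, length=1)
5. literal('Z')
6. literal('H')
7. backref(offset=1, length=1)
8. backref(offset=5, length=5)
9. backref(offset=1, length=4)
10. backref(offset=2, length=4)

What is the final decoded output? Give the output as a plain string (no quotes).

Answer: BPPPZHHPPZHHHHHHHHHH

Derivation:
Token 1: literal('B'). Output: "B"
Token 2: literal('P'). Output: "BP"
Token 3: backref(off=1, len=1). Copied 'P' from pos 1. Output: "BPP"
Token 4: backref(off=1, len=1). Copied 'P' from pos 2. Output: "BPPP"
Token 5: literal('Z'). Output: "BPPPZ"
Token 6: literal('H'). Output: "BPPPZH"
Token 7: backref(off=1, len=1). Copied 'H' from pos 5. Output: "BPPPZHH"
Token 8: backref(off=5, len=5). Copied 'PPZHH' from pos 2. Output: "BPPPZHHPPZHH"
Token 9: backref(off=1, len=4) (overlapping!). Copied 'HHHH' from pos 11. Output: "BPPPZHHPPZHHHHHH"
Token 10: backref(off=2, len=4) (overlapping!). Copied 'HHHH' from pos 14. Output: "BPPPZHHPPZHHHHHHHHHH"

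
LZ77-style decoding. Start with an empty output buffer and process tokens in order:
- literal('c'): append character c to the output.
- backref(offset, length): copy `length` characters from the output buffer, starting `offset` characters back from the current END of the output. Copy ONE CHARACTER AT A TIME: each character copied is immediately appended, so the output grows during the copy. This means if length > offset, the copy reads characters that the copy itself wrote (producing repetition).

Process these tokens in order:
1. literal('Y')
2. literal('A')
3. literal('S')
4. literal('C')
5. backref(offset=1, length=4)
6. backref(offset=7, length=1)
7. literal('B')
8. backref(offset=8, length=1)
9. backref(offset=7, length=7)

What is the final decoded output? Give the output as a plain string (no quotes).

Token 1: literal('Y'). Output: "Y"
Token 2: literal('A'). Output: "YA"
Token 3: literal('S'). Output: "YAS"
Token 4: literal('C'). Output: "YASC"
Token 5: backref(off=1, len=4) (overlapping!). Copied 'CCCC' from pos 3. Output: "YASCCCCC"
Token 6: backref(off=7, len=1). Copied 'A' from pos 1. Output: "YASCCCCCA"
Token 7: literal('B'). Output: "YASCCCCCAB"
Token 8: backref(off=8, len=1). Copied 'S' from pos 2. Output: "YASCCCCCABS"
Token 9: backref(off=7, len=7). Copied 'CCCCABS' from pos 4. Output: "YASCCCCCABSCCCCABS"

Answer: YASCCCCCABSCCCCABS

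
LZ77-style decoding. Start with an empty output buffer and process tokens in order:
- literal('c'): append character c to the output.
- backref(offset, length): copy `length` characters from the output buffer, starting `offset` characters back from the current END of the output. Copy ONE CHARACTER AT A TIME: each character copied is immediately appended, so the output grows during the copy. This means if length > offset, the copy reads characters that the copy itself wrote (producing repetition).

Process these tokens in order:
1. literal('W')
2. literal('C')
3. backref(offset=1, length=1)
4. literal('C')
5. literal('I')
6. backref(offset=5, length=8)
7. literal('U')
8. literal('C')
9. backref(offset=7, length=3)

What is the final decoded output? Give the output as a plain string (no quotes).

Token 1: literal('W'). Output: "W"
Token 2: literal('C'). Output: "WC"
Token 3: backref(off=1, len=1). Copied 'C' from pos 1. Output: "WCC"
Token 4: literal('C'). Output: "WCCC"
Token 5: literal('I'). Output: "WCCCI"
Token 6: backref(off=5, len=8) (overlapping!). Copied 'WCCCIWCC' from pos 0. Output: "WCCCIWCCCIWCC"
Token 7: literal('U'). Output: "WCCCIWCCCIWCCU"
Token 8: literal('C'). Output: "WCCCIWCCCIWCCUC"
Token 9: backref(off=7, len=3). Copied 'CIW' from pos 8. Output: "WCCCIWCCCIWCCUCCIW"

Answer: WCCCIWCCCIWCCUCCIW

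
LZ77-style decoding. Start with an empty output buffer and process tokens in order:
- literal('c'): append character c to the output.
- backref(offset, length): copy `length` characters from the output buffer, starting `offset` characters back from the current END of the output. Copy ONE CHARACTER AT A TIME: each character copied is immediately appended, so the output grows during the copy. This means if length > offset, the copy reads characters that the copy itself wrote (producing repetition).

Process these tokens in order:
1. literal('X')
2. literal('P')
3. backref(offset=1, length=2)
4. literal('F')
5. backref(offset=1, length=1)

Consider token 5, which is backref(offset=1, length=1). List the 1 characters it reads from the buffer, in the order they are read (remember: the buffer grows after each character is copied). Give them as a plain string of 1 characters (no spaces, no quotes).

Answer: F

Derivation:
Token 1: literal('X'). Output: "X"
Token 2: literal('P'). Output: "XP"
Token 3: backref(off=1, len=2) (overlapping!). Copied 'PP' from pos 1. Output: "XPPP"
Token 4: literal('F'). Output: "XPPPF"
Token 5: backref(off=1, len=1). Buffer before: "XPPPF" (len 5)
  byte 1: read out[4]='F', append. Buffer now: "XPPPFF"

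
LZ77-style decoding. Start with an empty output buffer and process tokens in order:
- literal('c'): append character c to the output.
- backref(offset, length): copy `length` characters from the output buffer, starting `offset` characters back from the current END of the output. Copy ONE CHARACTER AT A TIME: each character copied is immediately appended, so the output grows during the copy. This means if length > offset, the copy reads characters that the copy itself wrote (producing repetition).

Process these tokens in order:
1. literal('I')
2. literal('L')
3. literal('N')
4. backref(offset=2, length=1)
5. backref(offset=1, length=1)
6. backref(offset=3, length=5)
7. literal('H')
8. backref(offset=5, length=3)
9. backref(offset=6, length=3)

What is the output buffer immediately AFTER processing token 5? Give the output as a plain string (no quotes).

Answer: ILNLL

Derivation:
Token 1: literal('I'). Output: "I"
Token 2: literal('L'). Output: "IL"
Token 3: literal('N'). Output: "ILN"
Token 4: backref(off=2, len=1). Copied 'L' from pos 1. Output: "ILNL"
Token 5: backref(off=1, len=1). Copied 'L' from pos 3. Output: "ILNLL"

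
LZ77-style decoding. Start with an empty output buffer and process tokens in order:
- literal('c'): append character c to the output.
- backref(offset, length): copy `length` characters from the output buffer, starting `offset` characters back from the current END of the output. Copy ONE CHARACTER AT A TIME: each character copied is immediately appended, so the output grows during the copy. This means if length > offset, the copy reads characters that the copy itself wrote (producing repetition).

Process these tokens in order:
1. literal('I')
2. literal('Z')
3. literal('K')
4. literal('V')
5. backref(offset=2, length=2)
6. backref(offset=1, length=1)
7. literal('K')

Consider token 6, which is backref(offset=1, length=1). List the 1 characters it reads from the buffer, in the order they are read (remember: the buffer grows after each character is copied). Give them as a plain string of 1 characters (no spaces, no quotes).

Token 1: literal('I'). Output: "I"
Token 2: literal('Z'). Output: "IZ"
Token 3: literal('K'). Output: "IZK"
Token 4: literal('V'). Output: "IZKV"
Token 5: backref(off=2, len=2). Copied 'KV' from pos 2. Output: "IZKVKV"
Token 6: backref(off=1, len=1). Buffer before: "IZKVKV" (len 6)
  byte 1: read out[5]='V', append. Buffer now: "IZKVKVV"

Answer: V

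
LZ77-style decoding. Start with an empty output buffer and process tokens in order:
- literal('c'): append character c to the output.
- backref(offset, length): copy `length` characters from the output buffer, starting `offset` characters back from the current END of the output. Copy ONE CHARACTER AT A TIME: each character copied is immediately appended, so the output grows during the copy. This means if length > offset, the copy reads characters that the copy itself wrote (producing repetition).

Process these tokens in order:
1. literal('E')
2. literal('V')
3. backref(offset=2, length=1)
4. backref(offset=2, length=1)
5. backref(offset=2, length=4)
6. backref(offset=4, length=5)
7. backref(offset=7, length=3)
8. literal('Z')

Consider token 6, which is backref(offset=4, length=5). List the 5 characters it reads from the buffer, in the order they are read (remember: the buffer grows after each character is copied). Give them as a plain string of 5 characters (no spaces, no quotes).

Token 1: literal('E'). Output: "E"
Token 2: literal('V'). Output: "EV"
Token 3: backref(off=2, len=1). Copied 'E' from pos 0. Output: "EVE"
Token 4: backref(off=2, len=1). Copied 'V' from pos 1. Output: "EVEV"
Token 5: backref(off=2, len=4) (overlapping!). Copied 'EVEV' from pos 2. Output: "EVEVEVEV"
Token 6: backref(off=4, len=5). Buffer before: "EVEVEVEV" (len 8)
  byte 1: read out[4]='E', append. Buffer now: "EVEVEVEVE"
  byte 2: read out[5]='V', append. Buffer now: "EVEVEVEVEV"
  byte 3: read out[6]='E', append. Buffer now: "EVEVEVEVEVE"
  byte 4: read out[7]='V', append. Buffer now: "EVEVEVEVEVEV"
  byte 5: read out[8]='E', append. Buffer now: "EVEVEVEVEVEVE"

Answer: EVEVE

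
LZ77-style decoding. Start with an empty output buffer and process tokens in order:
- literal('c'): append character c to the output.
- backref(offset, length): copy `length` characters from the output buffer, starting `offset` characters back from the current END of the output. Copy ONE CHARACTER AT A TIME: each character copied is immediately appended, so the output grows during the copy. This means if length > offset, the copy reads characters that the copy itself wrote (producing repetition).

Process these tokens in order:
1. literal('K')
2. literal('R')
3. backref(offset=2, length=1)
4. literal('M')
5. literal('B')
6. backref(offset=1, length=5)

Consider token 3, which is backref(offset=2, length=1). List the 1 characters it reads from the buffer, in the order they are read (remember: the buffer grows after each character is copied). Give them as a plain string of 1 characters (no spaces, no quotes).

Token 1: literal('K'). Output: "K"
Token 2: literal('R'). Output: "KR"
Token 3: backref(off=2, len=1). Buffer before: "KR" (len 2)
  byte 1: read out[0]='K', append. Buffer now: "KRK"

Answer: K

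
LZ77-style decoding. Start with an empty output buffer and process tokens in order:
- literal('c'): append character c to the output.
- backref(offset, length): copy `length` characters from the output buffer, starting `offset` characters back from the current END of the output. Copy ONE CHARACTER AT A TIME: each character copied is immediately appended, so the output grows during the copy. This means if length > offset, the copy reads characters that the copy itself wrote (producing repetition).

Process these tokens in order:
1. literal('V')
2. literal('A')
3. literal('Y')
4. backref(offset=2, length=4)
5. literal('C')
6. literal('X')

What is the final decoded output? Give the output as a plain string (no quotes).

Answer: VAYAYAYCX

Derivation:
Token 1: literal('V'). Output: "V"
Token 2: literal('A'). Output: "VA"
Token 3: literal('Y'). Output: "VAY"
Token 4: backref(off=2, len=4) (overlapping!). Copied 'AYAY' from pos 1. Output: "VAYAYAY"
Token 5: literal('C'). Output: "VAYAYAYC"
Token 6: literal('X'). Output: "VAYAYAYCX"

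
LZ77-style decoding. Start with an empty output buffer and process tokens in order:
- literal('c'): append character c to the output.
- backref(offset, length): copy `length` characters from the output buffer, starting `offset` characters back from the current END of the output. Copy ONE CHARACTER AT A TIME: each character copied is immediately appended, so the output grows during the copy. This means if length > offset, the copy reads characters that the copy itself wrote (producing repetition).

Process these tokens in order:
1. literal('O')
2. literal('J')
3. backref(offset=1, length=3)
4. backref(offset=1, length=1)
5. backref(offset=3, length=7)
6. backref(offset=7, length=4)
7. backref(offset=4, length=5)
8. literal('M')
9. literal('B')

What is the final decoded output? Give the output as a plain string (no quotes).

Token 1: literal('O'). Output: "O"
Token 2: literal('J'). Output: "OJ"
Token 3: backref(off=1, len=3) (overlapping!). Copied 'JJJ' from pos 1. Output: "OJJJJ"
Token 4: backref(off=1, len=1). Copied 'J' from pos 4. Output: "OJJJJJ"
Token 5: backref(off=3, len=7) (overlapping!). Copied 'JJJJJJJ' from pos 3. Output: "OJJJJJJJJJJJJ"
Token 6: backref(off=7, len=4). Copied 'JJJJ' from pos 6. Output: "OJJJJJJJJJJJJJJJJ"
Token 7: backref(off=4, len=5) (overlapping!). Copied 'JJJJJ' from pos 13. Output: "OJJJJJJJJJJJJJJJJJJJJJ"
Token 8: literal('M'). Output: "OJJJJJJJJJJJJJJJJJJJJJM"
Token 9: literal('B'). Output: "OJJJJJJJJJJJJJJJJJJJJJMB"

Answer: OJJJJJJJJJJJJJJJJJJJJJMB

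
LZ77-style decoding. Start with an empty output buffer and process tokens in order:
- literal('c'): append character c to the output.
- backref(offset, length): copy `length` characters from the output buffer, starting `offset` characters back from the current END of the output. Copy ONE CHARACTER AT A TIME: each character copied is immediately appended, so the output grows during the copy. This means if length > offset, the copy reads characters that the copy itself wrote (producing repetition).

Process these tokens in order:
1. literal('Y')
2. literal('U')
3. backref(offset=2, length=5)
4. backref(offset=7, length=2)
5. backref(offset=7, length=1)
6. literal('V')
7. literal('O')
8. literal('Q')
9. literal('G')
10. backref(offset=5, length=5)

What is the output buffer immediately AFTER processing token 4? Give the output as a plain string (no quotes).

Token 1: literal('Y'). Output: "Y"
Token 2: literal('U'). Output: "YU"
Token 3: backref(off=2, len=5) (overlapping!). Copied 'YUYUY' from pos 0. Output: "YUYUYUY"
Token 4: backref(off=7, len=2). Copied 'YU' from pos 0. Output: "YUYUYUYYU"

Answer: YUYUYUYYU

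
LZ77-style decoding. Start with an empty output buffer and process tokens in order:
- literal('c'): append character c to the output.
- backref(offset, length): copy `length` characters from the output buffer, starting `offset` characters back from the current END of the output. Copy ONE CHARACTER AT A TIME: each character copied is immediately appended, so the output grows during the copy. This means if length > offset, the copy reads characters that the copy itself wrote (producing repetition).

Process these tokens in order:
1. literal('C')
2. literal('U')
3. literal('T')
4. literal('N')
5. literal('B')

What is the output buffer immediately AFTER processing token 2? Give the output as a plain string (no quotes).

Answer: CU

Derivation:
Token 1: literal('C'). Output: "C"
Token 2: literal('U'). Output: "CU"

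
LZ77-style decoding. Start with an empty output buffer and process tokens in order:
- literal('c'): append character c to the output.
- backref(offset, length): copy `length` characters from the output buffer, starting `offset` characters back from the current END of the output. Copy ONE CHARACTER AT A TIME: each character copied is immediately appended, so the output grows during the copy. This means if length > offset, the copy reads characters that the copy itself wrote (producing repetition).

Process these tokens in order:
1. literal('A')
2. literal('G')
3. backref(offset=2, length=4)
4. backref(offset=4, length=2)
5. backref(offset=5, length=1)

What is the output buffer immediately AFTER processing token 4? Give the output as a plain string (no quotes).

Token 1: literal('A'). Output: "A"
Token 2: literal('G'). Output: "AG"
Token 3: backref(off=2, len=4) (overlapping!). Copied 'AGAG' from pos 0. Output: "AGAGAG"
Token 4: backref(off=4, len=2). Copied 'AG' from pos 2. Output: "AGAGAGAG"

Answer: AGAGAGAG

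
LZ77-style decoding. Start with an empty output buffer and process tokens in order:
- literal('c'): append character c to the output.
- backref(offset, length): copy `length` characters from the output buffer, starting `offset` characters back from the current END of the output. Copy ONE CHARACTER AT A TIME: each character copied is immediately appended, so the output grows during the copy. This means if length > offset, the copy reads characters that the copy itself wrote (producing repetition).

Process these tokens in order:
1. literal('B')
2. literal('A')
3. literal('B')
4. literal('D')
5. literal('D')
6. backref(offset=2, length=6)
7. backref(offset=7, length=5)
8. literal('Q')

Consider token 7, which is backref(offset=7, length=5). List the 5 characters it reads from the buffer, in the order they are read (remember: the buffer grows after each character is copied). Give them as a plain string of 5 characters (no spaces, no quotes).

Answer: DDDDD

Derivation:
Token 1: literal('B'). Output: "B"
Token 2: literal('A'). Output: "BA"
Token 3: literal('B'). Output: "BAB"
Token 4: literal('D'). Output: "BABD"
Token 5: literal('D'). Output: "BABDD"
Token 6: backref(off=2, len=6) (overlapping!). Copied 'DDDDDD' from pos 3. Output: "BABDDDDDDDD"
Token 7: backref(off=7, len=5). Buffer before: "BABDDDDDDDD" (len 11)
  byte 1: read out[4]='D', append. Buffer now: "BABDDDDDDDDD"
  byte 2: read out[5]='D', append. Buffer now: "BABDDDDDDDDDD"
  byte 3: read out[6]='D', append. Buffer now: "BABDDDDDDDDDDD"
  byte 4: read out[7]='D', append. Buffer now: "BABDDDDDDDDDDDD"
  byte 5: read out[8]='D', append. Buffer now: "BABDDDDDDDDDDDDD"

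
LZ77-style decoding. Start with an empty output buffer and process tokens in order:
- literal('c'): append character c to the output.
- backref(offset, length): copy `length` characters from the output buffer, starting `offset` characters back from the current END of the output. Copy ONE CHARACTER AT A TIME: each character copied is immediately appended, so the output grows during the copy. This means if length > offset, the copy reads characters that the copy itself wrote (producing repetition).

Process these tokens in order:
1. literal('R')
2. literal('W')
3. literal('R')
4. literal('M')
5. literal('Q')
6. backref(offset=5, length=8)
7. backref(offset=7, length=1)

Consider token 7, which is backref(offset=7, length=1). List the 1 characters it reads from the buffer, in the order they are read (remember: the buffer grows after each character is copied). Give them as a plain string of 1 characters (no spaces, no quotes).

Token 1: literal('R'). Output: "R"
Token 2: literal('W'). Output: "RW"
Token 3: literal('R'). Output: "RWR"
Token 4: literal('M'). Output: "RWRM"
Token 5: literal('Q'). Output: "RWRMQ"
Token 6: backref(off=5, len=8) (overlapping!). Copied 'RWRMQRWR' from pos 0. Output: "RWRMQRWRMQRWR"
Token 7: backref(off=7, len=1). Buffer before: "RWRMQRWRMQRWR" (len 13)
  byte 1: read out[6]='W', append. Buffer now: "RWRMQRWRMQRWRW"

Answer: W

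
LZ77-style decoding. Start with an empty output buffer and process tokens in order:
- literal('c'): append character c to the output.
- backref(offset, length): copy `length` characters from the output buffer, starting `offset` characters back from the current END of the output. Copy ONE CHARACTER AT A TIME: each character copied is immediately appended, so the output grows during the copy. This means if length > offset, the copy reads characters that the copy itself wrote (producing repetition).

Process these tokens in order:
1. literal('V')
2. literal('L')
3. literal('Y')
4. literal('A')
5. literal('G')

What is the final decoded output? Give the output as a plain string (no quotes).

Answer: VLYAG

Derivation:
Token 1: literal('V'). Output: "V"
Token 2: literal('L'). Output: "VL"
Token 3: literal('Y'). Output: "VLY"
Token 4: literal('A'). Output: "VLYA"
Token 5: literal('G'). Output: "VLYAG"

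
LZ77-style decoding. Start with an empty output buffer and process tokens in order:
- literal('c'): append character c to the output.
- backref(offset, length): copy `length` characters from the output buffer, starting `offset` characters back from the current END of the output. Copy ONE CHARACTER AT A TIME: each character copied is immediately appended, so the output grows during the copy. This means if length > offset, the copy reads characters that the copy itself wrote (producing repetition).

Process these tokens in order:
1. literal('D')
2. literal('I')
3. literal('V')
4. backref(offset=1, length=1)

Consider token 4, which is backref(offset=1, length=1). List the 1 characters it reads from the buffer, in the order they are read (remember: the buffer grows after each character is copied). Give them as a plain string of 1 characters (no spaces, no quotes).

Token 1: literal('D'). Output: "D"
Token 2: literal('I'). Output: "DI"
Token 3: literal('V'). Output: "DIV"
Token 4: backref(off=1, len=1). Buffer before: "DIV" (len 3)
  byte 1: read out[2]='V', append. Buffer now: "DIVV"

Answer: V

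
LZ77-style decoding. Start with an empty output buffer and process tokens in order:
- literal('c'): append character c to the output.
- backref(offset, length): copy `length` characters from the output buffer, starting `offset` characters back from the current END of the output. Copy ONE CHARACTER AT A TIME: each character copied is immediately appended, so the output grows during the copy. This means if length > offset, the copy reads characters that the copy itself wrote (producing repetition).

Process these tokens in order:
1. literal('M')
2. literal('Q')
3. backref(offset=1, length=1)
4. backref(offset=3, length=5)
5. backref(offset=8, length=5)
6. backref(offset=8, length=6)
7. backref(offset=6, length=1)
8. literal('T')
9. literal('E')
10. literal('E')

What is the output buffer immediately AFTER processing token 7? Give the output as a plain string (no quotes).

Token 1: literal('M'). Output: "M"
Token 2: literal('Q'). Output: "MQ"
Token 3: backref(off=1, len=1). Copied 'Q' from pos 1. Output: "MQQ"
Token 4: backref(off=3, len=5) (overlapping!). Copied 'MQQMQ' from pos 0. Output: "MQQMQQMQ"
Token 5: backref(off=8, len=5). Copied 'MQQMQ' from pos 0. Output: "MQQMQQMQMQQMQ"
Token 6: backref(off=8, len=6). Copied 'QMQMQQ' from pos 5. Output: "MQQMQQMQMQQMQQMQMQQ"
Token 7: backref(off=6, len=1). Copied 'Q' from pos 13. Output: "MQQMQQMQMQQMQQMQMQQQ"

Answer: MQQMQQMQMQQMQQMQMQQQ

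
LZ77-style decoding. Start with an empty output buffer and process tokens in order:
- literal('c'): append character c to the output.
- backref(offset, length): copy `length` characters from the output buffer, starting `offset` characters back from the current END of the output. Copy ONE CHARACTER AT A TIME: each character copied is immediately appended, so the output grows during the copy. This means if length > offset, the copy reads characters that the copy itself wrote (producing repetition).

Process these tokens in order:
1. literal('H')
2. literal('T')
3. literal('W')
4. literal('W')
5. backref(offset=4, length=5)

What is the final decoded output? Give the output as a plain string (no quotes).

Token 1: literal('H'). Output: "H"
Token 2: literal('T'). Output: "HT"
Token 3: literal('W'). Output: "HTW"
Token 4: literal('W'). Output: "HTWW"
Token 5: backref(off=4, len=5) (overlapping!). Copied 'HTWWH' from pos 0. Output: "HTWWHTWWH"

Answer: HTWWHTWWH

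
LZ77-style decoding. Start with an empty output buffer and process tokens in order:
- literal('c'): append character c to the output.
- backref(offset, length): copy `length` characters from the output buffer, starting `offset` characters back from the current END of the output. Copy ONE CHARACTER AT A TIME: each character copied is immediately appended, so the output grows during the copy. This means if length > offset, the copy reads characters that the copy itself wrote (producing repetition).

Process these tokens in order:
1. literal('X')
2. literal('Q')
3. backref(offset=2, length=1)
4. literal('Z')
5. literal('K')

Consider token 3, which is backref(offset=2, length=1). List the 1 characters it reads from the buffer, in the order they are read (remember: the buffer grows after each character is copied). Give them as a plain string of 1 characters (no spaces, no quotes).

Answer: X

Derivation:
Token 1: literal('X'). Output: "X"
Token 2: literal('Q'). Output: "XQ"
Token 3: backref(off=2, len=1). Buffer before: "XQ" (len 2)
  byte 1: read out[0]='X', append. Buffer now: "XQX"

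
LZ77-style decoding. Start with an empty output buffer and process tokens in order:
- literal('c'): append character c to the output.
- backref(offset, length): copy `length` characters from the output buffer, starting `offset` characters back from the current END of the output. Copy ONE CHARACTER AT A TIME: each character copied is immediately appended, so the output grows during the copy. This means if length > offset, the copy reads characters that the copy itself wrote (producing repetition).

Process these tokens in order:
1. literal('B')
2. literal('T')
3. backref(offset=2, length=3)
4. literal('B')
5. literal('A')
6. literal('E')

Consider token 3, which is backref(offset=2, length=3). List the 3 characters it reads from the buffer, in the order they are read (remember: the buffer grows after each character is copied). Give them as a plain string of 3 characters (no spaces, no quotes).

Token 1: literal('B'). Output: "B"
Token 2: literal('T'). Output: "BT"
Token 3: backref(off=2, len=3). Buffer before: "BT" (len 2)
  byte 1: read out[0]='B', append. Buffer now: "BTB"
  byte 2: read out[1]='T', append. Buffer now: "BTBT"
  byte 3: read out[2]='B', append. Buffer now: "BTBTB"

Answer: BTB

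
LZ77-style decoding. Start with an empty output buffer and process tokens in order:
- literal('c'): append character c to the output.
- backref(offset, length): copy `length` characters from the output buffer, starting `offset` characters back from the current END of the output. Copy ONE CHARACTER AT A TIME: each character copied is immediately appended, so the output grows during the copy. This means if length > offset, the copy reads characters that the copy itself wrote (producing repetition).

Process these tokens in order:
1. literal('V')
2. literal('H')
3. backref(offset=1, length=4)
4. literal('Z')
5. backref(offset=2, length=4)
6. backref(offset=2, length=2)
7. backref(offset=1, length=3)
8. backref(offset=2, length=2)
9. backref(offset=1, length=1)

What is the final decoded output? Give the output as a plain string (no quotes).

Answer: VHHHHHZHZHZHZZZZZZZ

Derivation:
Token 1: literal('V'). Output: "V"
Token 2: literal('H'). Output: "VH"
Token 3: backref(off=1, len=4) (overlapping!). Copied 'HHHH' from pos 1. Output: "VHHHHH"
Token 4: literal('Z'). Output: "VHHHHHZ"
Token 5: backref(off=2, len=4) (overlapping!). Copied 'HZHZ' from pos 5. Output: "VHHHHHZHZHZ"
Token 6: backref(off=2, len=2). Copied 'HZ' from pos 9. Output: "VHHHHHZHZHZHZ"
Token 7: backref(off=1, len=3) (overlapping!). Copied 'ZZZ' from pos 12. Output: "VHHHHHZHZHZHZZZZ"
Token 8: backref(off=2, len=2). Copied 'ZZ' from pos 14. Output: "VHHHHHZHZHZHZZZZZZ"
Token 9: backref(off=1, len=1). Copied 'Z' from pos 17. Output: "VHHHHHZHZHZHZZZZZZZ"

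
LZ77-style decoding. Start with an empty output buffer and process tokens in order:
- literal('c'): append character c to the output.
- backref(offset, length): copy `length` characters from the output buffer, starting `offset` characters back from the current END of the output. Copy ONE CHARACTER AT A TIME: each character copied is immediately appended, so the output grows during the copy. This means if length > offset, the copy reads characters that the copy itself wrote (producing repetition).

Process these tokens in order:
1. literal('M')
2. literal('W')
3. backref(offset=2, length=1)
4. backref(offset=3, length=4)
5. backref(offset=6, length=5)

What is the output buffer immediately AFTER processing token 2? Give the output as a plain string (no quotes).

Answer: MW

Derivation:
Token 1: literal('M'). Output: "M"
Token 2: literal('W'). Output: "MW"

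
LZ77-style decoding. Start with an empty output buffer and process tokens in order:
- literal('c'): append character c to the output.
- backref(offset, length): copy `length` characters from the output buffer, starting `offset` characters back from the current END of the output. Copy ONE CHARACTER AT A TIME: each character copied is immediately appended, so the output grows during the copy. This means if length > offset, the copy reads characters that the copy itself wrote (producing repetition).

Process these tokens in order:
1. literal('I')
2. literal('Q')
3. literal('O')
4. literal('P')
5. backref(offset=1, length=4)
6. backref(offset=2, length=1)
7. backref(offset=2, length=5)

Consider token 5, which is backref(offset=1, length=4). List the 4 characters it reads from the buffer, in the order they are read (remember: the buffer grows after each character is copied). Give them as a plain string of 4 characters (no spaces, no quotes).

Answer: PPPP

Derivation:
Token 1: literal('I'). Output: "I"
Token 2: literal('Q'). Output: "IQ"
Token 3: literal('O'). Output: "IQO"
Token 4: literal('P'). Output: "IQOP"
Token 5: backref(off=1, len=4). Buffer before: "IQOP" (len 4)
  byte 1: read out[3]='P', append. Buffer now: "IQOPP"
  byte 2: read out[4]='P', append. Buffer now: "IQOPPP"
  byte 3: read out[5]='P', append. Buffer now: "IQOPPPP"
  byte 4: read out[6]='P', append. Buffer now: "IQOPPPPP"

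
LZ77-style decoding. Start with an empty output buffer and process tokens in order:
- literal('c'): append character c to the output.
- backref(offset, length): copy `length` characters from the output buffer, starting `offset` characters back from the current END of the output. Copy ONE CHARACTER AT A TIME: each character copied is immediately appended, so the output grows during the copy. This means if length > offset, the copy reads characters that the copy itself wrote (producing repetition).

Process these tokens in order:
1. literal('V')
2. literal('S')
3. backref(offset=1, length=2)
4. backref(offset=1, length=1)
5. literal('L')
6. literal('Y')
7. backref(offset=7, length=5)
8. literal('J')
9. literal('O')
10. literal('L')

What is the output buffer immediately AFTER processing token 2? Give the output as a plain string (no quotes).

Answer: VS

Derivation:
Token 1: literal('V'). Output: "V"
Token 2: literal('S'). Output: "VS"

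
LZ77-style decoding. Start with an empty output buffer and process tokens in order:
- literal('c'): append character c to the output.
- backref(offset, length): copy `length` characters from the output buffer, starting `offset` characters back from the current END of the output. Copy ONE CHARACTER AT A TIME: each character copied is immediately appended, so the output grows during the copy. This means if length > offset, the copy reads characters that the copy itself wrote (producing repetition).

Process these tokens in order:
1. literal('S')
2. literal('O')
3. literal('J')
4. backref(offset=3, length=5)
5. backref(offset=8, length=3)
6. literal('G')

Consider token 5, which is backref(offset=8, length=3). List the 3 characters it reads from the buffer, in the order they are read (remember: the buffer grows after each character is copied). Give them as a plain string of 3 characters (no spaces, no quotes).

Answer: SOJ

Derivation:
Token 1: literal('S'). Output: "S"
Token 2: literal('O'). Output: "SO"
Token 3: literal('J'). Output: "SOJ"
Token 4: backref(off=3, len=5) (overlapping!). Copied 'SOJSO' from pos 0. Output: "SOJSOJSO"
Token 5: backref(off=8, len=3). Buffer before: "SOJSOJSO" (len 8)
  byte 1: read out[0]='S', append. Buffer now: "SOJSOJSOS"
  byte 2: read out[1]='O', append. Buffer now: "SOJSOJSOSO"
  byte 3: read out[2]='J', append. Buffer now: "SOJSOJSOSOJ"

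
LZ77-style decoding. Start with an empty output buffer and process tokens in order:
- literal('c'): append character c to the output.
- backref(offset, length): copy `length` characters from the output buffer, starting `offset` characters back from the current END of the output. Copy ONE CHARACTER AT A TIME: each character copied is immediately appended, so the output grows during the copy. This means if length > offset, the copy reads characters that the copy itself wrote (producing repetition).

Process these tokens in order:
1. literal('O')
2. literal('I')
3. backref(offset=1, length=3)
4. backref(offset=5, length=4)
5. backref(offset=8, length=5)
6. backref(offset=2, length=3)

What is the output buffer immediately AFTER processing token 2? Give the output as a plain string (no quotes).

Answer: OI

Derivation:
Token 1: literal('O'). Output: "O"
Token 2: literal('I'). Output: "OI"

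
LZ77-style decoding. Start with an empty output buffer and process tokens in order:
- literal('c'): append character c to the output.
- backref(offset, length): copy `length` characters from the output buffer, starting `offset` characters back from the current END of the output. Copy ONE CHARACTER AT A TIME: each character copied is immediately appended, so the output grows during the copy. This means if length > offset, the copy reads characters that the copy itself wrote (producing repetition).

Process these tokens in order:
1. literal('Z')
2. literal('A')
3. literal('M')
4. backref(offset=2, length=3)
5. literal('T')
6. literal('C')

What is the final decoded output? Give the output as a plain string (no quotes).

Token 1: literal('Z'). Output: "Z"
Token 2: literal('A'). Output: "ZA"
Token 3: literal('M'). Output: "ZAM"
Token 4: backref(off=2, len=3) (overlapping!). Copied 'AMA' from pos 1. Output: "ZAMAMA"
Token 5: literal('T'). Output: "ZAMAMAT"
Token 6: literal('C'). Output: "ZAMAMATC"

Answer: ZAMAMATC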